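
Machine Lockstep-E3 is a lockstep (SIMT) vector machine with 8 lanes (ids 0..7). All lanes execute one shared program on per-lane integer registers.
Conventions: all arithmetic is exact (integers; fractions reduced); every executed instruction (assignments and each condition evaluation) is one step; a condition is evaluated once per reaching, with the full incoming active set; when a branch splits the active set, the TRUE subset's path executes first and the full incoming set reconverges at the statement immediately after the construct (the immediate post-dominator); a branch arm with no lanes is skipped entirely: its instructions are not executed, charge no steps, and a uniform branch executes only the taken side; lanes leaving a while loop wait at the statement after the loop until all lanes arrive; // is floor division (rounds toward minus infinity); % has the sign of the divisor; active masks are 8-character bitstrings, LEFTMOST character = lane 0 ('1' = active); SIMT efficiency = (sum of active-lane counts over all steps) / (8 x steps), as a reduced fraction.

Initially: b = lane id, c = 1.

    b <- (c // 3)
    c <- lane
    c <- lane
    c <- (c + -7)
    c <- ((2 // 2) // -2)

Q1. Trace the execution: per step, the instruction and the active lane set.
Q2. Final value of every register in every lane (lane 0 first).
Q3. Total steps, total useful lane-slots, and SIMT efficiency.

step 0: b <- (c // 3)                11111111
step 1: c <- lane                    11111111
step 2: c <- lane                    11111111
step 3: c <- (c + -7)                11111111
step 4: c <- ((2 // 2) // -2)        11111111

Answer: 5 steps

b: 0,0,0,0,0,0,0,0
c: -1,-1,-1,-1,-1,-1,-1,-1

steps = 5; useful = 40; efficiency = 40/40 = 1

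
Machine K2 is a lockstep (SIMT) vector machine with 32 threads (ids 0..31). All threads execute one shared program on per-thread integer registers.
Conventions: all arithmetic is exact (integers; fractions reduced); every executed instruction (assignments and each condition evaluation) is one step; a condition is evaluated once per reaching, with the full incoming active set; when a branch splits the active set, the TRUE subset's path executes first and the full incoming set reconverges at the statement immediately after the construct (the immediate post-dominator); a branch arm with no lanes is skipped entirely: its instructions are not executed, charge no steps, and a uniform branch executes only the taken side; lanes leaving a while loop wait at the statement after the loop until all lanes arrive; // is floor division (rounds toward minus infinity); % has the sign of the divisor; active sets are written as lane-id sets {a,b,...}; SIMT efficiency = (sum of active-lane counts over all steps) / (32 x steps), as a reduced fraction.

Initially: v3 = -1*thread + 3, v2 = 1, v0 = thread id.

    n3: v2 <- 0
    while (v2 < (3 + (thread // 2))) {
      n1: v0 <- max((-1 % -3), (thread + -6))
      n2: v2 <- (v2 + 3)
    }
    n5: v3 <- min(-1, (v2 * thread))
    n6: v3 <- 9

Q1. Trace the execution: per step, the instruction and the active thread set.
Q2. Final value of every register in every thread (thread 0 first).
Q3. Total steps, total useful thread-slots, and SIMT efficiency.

step 0: v2 <- 0                      {0,1,2,3,4,5,6,7,8,9,10,11,12,13,14,15,16,17,18,19,20,21,22,23,24,25,26,27,28,29,30,31}
step 1: eval (v2 < (3 + (thread // 2))) {0,1,2,3,4,5,6,7,8,9,10,11,12,13,14,15,16,17,18,19,20,21,22,23,24,25,26,27,28,29,30,31}
step 2: v0 <- max((-1 % -3), (thread + -6)) {0,1,2,3,4,5,6,7,8,9,10,11,12,13,14,15,16,17,18,19,20,21,22,23,24,25,26,27,28,29,30,31}
step 3: v2 <- (v2 + 3)               {0,1,2,3,4,5,6,7,8,9,10,11,12,13,14,15,16,17,18,19,20,21,22,23,24,25,26,27,28,29,30,31}
step 4: eval (v2 < (3 + (thread // 2))) {0,1,2,3,4,5,6,7,8,9,10,11,12,13,14,15,16,17,18,19,20,21,22,23,24,25,26,27,28,29,30,31}
step 5: v0 <- max((-1 % -3), (thread + -6)) {2,3,4,5,6,7,8,9,10,11,12,13,14,15,16,17,18,19,20,21,22,23,24,25,26,27,28,29,30,31}
step 6: v2 <- (v2 + 3)               {2,3,4,5,6,7,8,9,10,11,12,13,14,15,16,17,18,19,20,21,22,23,24,25,26,27,28,29,30,31}
step 7: eval (v2 < (3 + (thread // 2))) {2,3,4,5,6,7,8,9,10,11,12,13,14,15,16,17,18,19,20,21,22,23,24,25,26,27,28,29,30,31}
step 8: v0 <- max((-1 % -3), (thread + -6)) {8,9,10,11,12,13,14,15,16,17,18,19,20,21,22,23,24,25,26,27,28,29,30,31}
step 9: v2 <- (v2 + 3)               {8,9,10,11,12,13,14,15,16,17,18,19,20,21,22,23,24,25,26,27,28,29,30,31}
step 10: eval (v2 < (3 + (thread // 2))) {8,9,10,11,12,13,14,15,16,17,18,19,20,21,22,23,24,25,26,27,28,29,30,31}
step 11: v0 <- max((-1 % -3), (thread + -6)) {14,15,16,17,18,19,20,21,22,23,24,25,26,27,28,29,30,31}
step 12: v2 <- (v2 + 3)               {14,15,16,17,18,19,20,21,22,23,24,25,26,27,28,29,30,31}
step 13: eval (v2 < (3 + (thread // 2))) {14,15,16,17,18,19,20,21,22,23,24,25,26,27,28,29,30,31}
step 14: v0 <- max((-1 % -3), (thread + -6)) {20,21,22,23,24,25,26,27,28,29,30,31}
step 15: v2 <- (v2 + 3)               {20,21,22,23,24,25,26,27,28,29,30,31}
step 16: eval (v2 < (3 + (thread // 2))) {20,21,22,23,24,25,26,27,28,29,30,31}
step 17: v0 <- max((-1 % -3), (thread + -6)) {26,27,28,29,30,31}
step 18: v2 <- (v2 + 3)               {26,27,28,29,30,31}
step 19: eval (v2 < (3 + (thread // 2))) {26,27,28,29,30,31}
step 20: v3 <- min(-1, (v2 * thread)) {0,1,2,3,4,5,6,7,8,9,10,11,12,13,14,15,16,17,18,19,20,21,22,23,24,25,26,27,28,29,30,31}
step 21: v3 <- 9                      {0,1,2,3,4,5,6,7,8,9,10,11,12,13,14,15,16,17,18,19,20,21,22,23,24,25,26,27,28,29,30,31}

Answer: 22 steps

v3: 9,9,9,9,9,9,9,9,9,9,9,9,9,9,9,9,9,9,9,9,9,9,9,9,9,9,9,9,9,9,9,9
v2: 3,3,6,6,6,6,6,6,9,9,9,9,9,9,12,12,12,12,12,12,15,15,15,15,15,15,18,18,18,18,18,18
v0: -1,-1,-1,-1,-1,-1,0,1,2,3,4,5,6,7,8,9,10,11,12,13,14,15,16,17,18,19,20,21,22,23,24,25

steps = 22; useful = 494; efficiency = 494/704 = 247/352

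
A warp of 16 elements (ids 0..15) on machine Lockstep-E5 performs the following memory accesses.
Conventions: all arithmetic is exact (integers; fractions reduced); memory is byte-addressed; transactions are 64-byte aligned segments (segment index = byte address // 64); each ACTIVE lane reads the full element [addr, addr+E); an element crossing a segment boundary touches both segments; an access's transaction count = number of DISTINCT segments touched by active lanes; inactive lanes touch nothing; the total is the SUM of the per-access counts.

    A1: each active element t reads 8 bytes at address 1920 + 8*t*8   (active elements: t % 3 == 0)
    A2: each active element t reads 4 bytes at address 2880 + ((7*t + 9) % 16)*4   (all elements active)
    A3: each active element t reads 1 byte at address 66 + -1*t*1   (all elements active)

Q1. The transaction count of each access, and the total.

A1: 6 transactions
A2: 1 transaction
A3: 2 transactions

Answer: 6,1,2; total 9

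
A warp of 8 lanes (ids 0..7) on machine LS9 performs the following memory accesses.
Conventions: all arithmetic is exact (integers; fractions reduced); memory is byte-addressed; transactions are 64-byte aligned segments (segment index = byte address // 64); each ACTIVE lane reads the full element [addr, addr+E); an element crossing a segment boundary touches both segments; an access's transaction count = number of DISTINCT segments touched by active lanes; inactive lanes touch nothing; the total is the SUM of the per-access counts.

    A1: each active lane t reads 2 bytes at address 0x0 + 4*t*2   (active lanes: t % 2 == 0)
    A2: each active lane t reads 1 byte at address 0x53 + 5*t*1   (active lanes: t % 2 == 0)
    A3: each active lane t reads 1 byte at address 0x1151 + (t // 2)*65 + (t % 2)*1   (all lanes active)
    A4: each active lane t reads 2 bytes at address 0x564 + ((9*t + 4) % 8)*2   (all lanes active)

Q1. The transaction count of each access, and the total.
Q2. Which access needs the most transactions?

A1: 1 transaction
A2: 1 transaction
A3: 4 transactions
A4: 1 transaction

Answer: 1,1,4,1; total 7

Answer: A3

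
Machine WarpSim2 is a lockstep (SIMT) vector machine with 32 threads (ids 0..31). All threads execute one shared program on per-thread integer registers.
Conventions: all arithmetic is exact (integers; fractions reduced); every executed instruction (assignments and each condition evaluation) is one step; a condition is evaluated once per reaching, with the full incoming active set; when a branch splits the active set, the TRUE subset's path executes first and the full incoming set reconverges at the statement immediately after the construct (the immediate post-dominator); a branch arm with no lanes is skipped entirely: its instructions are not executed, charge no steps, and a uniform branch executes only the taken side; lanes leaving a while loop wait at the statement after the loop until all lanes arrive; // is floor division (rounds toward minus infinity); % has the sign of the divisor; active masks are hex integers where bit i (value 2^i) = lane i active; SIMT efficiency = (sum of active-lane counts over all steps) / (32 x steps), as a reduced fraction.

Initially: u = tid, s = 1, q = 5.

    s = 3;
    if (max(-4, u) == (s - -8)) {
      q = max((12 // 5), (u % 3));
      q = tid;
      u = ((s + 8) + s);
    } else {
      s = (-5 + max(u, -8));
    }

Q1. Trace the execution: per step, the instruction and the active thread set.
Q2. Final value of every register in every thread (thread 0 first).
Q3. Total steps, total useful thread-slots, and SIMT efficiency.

step 0: s <- 3                       0xffffffff
step 1: eval (max(-4, u) == (s - -8)) 0xffffffff
step 2: q <- max((12 // 5), (u % 3)) 0x00000800
step 3: q <- tid                     0x00000800
step 4: u <- ((s + 8) + s)           0x00000800
step 5: s <- (-5 + max(u, -8))       0xfffff7ff

Answer: 6 steps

u: 0,1,2,3,4,5,6,7,8,9,10,14,12,13,14,15,16,17,18,19,20,21,22,23,24,25,26,27,28,29,30,31
s: -5,-4,-3,-2,-1,0,1,2,3,4,5,3,7,8,9,10,11,12,13,14,15,16,17,18,19,20,21,22,23,24,25,26
q: 5,5,5,5,5,5,5,5,5,5,5,11,5,5,5,5,5,5,5,5,5,5,5,5,5,5,5,5,5,5,5,5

steps = 6; useful = 98; efficiency = 98/192 = 49/96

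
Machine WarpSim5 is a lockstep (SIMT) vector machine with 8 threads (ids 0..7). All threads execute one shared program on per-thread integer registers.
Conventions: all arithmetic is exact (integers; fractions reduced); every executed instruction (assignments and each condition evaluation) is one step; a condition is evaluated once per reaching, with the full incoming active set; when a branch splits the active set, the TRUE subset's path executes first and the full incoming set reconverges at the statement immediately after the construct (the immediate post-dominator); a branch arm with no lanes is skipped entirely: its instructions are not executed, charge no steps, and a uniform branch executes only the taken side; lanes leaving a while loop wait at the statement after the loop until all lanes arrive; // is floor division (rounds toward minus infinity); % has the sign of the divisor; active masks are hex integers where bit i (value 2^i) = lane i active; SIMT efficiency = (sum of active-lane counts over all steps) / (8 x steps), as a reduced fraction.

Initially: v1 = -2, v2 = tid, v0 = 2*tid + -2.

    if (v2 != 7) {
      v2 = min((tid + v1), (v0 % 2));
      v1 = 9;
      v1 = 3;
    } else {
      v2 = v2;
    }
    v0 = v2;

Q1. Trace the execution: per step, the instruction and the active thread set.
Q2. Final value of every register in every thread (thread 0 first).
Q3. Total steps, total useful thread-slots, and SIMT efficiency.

step 0: eval (v2 != 7)               0xff
step 1: v2 <- min((tid + v1), (v0 % 2)) 0x7f
step 2: v1 <- 9                      0x7f
step 3: v1 <- 3                      0x7f
step 4: v2 <- v2                     0x80
step 5: v0 <- v2                     0xff

Answer: 6 steps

v1: 3,3,3,3,3,3,3,-2
v2: -2,-1,0,0,0,0,0,7
v0: -2,-1,0,0,0,0,0,7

steps = 6; useful = 38; efficiency = 38/48 = 19/24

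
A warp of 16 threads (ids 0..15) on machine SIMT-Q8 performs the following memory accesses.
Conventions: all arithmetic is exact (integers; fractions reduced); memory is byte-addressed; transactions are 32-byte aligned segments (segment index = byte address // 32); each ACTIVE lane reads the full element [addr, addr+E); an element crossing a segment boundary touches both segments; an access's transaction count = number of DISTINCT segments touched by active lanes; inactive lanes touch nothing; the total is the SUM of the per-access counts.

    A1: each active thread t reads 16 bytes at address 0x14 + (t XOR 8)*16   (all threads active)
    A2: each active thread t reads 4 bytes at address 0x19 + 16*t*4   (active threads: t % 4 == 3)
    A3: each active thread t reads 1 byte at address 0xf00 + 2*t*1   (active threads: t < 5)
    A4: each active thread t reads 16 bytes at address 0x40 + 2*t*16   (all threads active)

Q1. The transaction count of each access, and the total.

A1: 9 transactions
A2: 4 transactions
A3: 1 transaction
A4: 16 transactions

Answer: 9,4,1,16; total 30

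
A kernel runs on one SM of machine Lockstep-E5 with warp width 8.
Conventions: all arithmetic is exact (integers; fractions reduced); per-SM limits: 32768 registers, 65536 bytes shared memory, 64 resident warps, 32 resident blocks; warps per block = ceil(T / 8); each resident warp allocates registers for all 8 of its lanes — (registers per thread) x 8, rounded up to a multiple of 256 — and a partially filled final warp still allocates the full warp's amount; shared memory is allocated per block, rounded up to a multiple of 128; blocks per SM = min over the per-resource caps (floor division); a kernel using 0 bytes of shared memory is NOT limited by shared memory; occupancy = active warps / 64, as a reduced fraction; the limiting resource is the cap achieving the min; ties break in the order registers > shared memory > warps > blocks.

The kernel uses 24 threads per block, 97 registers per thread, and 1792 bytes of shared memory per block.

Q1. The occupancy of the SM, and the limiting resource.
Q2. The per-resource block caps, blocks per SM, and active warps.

Answer: occupancy 15/32, limited by registers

registers: 10 blocks
shared memory: 36 blocks
warps: 21 blocks
blocks: 32 blocks

Answer: 10 blocks, 30 active warps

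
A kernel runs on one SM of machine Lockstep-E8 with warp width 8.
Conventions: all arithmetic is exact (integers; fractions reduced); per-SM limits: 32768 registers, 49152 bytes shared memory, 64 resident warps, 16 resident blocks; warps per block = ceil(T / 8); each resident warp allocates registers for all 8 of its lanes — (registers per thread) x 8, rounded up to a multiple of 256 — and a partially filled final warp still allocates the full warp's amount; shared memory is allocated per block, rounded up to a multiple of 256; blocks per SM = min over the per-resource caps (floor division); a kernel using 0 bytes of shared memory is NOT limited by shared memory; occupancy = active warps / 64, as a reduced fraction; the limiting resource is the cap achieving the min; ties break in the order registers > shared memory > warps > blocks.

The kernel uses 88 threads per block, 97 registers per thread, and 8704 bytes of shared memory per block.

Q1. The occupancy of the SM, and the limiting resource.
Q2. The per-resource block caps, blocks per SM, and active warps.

Answer: occupancy 11/32, limited by registers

registers: 2 blocks
shared memory: 5 blocks
warps: 5 blocks
blocks: 16 blocks

Answer: 2 blocks, 22 active warps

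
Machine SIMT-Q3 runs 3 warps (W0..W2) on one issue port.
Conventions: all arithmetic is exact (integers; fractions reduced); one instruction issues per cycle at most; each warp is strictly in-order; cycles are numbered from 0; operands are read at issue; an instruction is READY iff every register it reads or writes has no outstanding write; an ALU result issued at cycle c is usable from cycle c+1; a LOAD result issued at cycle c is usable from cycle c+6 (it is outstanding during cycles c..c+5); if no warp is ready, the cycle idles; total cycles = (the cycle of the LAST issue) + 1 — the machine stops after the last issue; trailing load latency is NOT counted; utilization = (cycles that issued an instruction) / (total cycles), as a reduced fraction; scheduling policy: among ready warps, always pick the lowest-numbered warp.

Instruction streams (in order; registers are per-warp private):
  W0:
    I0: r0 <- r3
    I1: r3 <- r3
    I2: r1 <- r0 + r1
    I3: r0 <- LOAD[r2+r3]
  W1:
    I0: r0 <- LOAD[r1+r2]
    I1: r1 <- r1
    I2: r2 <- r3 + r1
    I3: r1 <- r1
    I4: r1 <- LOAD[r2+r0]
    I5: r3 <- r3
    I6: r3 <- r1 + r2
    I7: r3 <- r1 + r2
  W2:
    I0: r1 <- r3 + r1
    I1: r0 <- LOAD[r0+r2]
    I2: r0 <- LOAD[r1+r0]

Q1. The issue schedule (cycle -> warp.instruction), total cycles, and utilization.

cycle 0: W0.I0
cycle 1: W0.I1
cycle 2: W0.I2
cycle 3: W0.I3
cycle 4: W1.I0
cycle 5: W1.I1
cycle 6: W1.I2
cycle 7: W1.I3
cycle 8: W2.I0
cycle 9: W2.I1
cycle 10: W1.I4
cycle 11: W1.I5
cycle 12: idle
cycle 13: idle
cycle 14: idle
cycle 15: W2.I2
cycle 16: W1.I6
cycle 17: W1.I7

Answer: 18 cycles, utilization 5/6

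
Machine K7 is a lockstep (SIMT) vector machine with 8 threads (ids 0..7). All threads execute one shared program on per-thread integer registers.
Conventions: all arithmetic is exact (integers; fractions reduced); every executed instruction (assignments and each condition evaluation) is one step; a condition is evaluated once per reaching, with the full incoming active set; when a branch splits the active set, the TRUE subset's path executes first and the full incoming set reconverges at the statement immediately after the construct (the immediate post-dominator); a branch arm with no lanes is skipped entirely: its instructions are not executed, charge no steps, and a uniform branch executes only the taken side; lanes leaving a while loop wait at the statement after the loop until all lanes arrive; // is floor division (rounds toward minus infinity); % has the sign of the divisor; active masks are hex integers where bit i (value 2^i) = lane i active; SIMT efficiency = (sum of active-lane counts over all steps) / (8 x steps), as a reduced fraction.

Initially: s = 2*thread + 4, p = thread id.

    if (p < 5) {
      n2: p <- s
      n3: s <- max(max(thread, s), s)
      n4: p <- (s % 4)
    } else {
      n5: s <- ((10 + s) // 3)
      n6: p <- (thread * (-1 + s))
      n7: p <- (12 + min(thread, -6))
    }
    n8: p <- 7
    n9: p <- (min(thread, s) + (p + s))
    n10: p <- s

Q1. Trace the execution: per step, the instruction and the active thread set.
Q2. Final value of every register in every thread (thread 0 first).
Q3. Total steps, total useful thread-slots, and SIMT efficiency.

step 0: eval (p < 5)                 0xff
step 1: p <- s                       0x1f
step 2: s <- max(max(thread, s), s)  0x1f
step 3: p <- (s % 4)                 0x1f
step 4: s <- ((10 + s) // 3)         0xe0
step 5: p <- (thread * (-1 + s))     0xe0
step 6: p <- (12 + min(thread, -6))  0xe0
step 7: p <- 7                       0xff
step 8: p <- (min(thread, s) + (p + s)) 0xff
step 9: p <- s                       0xff

Answer: 10 steps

s: 4,6,8,10,12,8,8,9
p: 4,6,8,10,12,8,8,9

steps = 10; useful = 56; efficiency = 56/80 = 7/10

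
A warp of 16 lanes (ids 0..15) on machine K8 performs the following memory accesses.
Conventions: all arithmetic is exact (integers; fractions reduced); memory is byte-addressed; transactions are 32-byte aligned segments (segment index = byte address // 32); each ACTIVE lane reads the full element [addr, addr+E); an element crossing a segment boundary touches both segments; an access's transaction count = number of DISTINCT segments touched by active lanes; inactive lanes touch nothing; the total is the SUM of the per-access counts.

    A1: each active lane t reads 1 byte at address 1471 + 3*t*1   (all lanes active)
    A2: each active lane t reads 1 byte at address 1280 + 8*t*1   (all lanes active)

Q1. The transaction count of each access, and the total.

A1: 3 transactions
A2: 4 transactions

Answer: 3,4; total 7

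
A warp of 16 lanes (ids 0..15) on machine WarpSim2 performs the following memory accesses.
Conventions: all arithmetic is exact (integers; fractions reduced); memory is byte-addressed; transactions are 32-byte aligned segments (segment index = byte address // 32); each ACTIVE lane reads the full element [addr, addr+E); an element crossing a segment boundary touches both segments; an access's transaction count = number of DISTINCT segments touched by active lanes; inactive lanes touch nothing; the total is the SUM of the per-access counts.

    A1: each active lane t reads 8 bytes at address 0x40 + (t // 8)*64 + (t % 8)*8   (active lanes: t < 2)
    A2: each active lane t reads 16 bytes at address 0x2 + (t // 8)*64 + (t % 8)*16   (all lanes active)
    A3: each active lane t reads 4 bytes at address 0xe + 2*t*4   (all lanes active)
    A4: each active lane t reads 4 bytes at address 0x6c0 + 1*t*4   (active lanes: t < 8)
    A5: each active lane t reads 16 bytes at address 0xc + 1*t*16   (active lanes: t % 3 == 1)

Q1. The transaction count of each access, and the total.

A1: 1 transaction
A2: 7 transactions
A3: 5 transactions
A4: 1 transaction
A5: 8 transactions

Answer: 1,7,5,1,8; total 22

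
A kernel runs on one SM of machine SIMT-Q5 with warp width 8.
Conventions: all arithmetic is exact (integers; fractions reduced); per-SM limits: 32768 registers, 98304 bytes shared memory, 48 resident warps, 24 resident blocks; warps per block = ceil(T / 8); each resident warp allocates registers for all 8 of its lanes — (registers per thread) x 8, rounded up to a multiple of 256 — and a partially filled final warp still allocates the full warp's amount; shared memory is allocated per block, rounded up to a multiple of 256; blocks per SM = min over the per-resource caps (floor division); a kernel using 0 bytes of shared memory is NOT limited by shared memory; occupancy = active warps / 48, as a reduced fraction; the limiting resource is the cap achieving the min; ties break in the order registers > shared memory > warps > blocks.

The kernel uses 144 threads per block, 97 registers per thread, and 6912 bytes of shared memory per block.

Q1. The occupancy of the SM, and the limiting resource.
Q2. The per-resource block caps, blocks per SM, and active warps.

Answer: occupancy 3/8, limited by registers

registers: 1 block
shared memory: 14 blocks
warps: 2 blocks
blocks: 24 blocks

Answer: 1 block, 18 active warps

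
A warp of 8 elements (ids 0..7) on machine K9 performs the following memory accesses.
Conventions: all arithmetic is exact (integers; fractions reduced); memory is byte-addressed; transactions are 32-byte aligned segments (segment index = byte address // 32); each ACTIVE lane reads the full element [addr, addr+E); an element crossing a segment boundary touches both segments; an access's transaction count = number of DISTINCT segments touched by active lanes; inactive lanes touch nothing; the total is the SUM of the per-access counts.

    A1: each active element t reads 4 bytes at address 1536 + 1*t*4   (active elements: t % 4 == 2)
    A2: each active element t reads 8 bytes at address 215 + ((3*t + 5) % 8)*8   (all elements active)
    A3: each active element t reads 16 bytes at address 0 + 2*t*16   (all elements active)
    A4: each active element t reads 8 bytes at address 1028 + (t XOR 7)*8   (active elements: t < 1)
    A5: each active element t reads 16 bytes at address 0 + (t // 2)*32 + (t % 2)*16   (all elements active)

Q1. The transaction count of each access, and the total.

A1: 1 transaction
A2: 3 transactions
A3: 8 transactions
A4: 2 transactions
A5: 4 transactions

Answer: 1,3,8,2,4; total 18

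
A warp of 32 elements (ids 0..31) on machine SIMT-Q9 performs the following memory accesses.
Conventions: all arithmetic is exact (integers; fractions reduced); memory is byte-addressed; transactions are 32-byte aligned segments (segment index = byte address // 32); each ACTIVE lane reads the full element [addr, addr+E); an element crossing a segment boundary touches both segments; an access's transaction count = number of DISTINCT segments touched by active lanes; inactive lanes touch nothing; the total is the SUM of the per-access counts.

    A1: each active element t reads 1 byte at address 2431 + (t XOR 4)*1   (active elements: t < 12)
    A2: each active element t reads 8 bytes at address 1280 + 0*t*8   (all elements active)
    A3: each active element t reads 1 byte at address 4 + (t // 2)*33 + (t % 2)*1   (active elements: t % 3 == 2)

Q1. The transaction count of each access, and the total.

A1: 2 transactions
A2: 1 transaction
A3: 10 transactions

Answer: 2,1,10; total 13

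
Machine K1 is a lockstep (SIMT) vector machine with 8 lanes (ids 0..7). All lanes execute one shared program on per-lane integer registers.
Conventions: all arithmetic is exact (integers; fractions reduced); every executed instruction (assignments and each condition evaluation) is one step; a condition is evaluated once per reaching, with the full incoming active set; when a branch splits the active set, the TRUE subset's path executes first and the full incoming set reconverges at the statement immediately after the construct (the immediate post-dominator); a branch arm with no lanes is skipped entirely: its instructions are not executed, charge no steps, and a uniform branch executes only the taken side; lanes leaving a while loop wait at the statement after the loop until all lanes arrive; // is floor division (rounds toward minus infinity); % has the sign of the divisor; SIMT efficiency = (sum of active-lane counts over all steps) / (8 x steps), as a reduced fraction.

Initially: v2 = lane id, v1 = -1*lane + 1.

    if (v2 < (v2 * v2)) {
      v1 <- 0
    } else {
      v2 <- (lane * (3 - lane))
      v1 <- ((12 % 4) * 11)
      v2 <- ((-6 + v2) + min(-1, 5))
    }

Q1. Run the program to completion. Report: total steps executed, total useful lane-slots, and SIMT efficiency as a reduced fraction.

Answer: 5 steps, 20 useful, 1/2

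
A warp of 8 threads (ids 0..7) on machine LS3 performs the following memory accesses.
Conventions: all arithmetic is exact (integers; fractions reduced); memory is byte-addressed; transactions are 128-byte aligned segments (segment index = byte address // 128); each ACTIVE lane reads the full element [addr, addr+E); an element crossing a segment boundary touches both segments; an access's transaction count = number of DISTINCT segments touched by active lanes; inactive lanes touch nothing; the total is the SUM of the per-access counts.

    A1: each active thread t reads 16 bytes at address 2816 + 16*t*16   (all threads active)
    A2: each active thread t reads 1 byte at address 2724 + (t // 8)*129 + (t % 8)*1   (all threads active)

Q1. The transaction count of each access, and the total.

A1: 8 transactions
A2: 1 transaction

Answer: 8,1; total 9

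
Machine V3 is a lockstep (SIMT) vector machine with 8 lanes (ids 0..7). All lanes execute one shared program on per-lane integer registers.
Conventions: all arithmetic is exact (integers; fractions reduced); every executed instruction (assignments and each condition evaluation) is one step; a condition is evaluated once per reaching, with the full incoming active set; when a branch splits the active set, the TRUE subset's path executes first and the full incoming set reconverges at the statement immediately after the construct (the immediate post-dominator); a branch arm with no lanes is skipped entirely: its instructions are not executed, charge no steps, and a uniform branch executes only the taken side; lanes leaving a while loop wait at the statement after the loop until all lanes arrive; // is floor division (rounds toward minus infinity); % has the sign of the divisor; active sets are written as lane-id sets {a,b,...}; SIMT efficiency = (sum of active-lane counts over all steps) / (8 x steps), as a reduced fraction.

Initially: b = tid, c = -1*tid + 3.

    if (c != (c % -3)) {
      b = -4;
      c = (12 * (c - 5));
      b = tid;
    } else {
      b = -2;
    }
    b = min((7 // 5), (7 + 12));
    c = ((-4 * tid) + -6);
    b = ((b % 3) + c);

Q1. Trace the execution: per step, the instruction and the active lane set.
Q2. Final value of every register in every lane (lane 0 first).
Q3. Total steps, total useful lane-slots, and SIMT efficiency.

step 0: eval (c != (c % -3))         {0,1,2,3,4,5,6,7}
step 1: b <- -4                      {0,1,2,6,7}
step 2: c <- (12 * (c - 5))          {0,1,2,6,7}
step 3: b <- tid                     {0,1,2,6,7}
step 4: b <- -2                      {3,4,5}
step 5: b <- min((7 // 5), (7 + 12)) {0,1,2,3,4,5,6,7}
step 6: c <- ((-4 * tid) + -6)       {0,1,2,3,4,5,6,7}
step 7: b <- ((b % 3) + c)           {0,1,2,3,4,5,6,7}

Answer: 8 steps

b: -5,-9,-13,-17,-21,-25,-29,-33
c: -6,-10,-14,-18,-22,-26,-30,-34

steps = 8; useful = 50; efficiency = 50/64 = 25/32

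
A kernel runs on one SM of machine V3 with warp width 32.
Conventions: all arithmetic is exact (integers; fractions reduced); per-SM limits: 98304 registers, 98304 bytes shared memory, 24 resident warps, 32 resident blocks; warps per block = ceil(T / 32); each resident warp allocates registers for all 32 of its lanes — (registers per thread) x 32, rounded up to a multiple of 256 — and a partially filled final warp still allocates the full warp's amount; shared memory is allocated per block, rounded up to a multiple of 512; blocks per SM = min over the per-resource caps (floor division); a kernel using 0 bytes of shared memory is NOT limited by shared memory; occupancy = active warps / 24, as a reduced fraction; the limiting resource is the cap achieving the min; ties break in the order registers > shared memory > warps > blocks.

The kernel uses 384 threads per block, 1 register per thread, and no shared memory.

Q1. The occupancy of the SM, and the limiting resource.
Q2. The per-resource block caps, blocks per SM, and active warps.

Answer: occupancy 1, limited by warps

registers: 32 blocks
shared memory: no limit (kernel uses none)
warps: 2 blocks
blocks: 32 blocks

Answer: 2 blocks, 24 active warps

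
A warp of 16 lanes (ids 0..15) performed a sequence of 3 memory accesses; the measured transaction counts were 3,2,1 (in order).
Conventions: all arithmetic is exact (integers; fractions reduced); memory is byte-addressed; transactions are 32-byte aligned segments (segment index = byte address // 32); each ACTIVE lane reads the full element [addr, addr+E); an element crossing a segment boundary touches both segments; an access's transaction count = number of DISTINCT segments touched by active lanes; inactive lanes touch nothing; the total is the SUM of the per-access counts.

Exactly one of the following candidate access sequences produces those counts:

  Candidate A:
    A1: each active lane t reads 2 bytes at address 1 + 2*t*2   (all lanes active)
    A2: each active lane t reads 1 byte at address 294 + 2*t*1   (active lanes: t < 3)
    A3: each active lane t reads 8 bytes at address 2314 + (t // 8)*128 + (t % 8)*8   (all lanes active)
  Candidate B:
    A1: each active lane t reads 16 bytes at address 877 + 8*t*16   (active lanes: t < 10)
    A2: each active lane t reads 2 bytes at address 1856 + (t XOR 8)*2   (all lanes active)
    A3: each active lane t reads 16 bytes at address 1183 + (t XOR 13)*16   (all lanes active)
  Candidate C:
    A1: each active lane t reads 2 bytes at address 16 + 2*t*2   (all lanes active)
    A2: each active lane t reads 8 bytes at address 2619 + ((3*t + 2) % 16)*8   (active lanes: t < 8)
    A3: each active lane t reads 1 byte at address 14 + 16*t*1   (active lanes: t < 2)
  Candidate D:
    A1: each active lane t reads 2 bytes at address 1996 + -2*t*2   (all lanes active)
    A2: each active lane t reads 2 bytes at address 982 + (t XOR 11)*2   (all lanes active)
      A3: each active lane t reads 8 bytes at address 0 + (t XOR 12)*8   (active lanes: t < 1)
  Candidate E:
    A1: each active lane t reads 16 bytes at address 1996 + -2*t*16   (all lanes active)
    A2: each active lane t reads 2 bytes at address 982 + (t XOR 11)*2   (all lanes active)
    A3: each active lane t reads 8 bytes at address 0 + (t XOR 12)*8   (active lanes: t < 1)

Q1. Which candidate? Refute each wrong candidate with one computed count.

A: A1 gives 2 transactions, not 3
B: A1 gives 10 transactions, not 3
C: A2 gives 4 transactions, not 2
E: A1 gives 16 transactions, not 3
D: all counts match (3,2,1)

Answer: D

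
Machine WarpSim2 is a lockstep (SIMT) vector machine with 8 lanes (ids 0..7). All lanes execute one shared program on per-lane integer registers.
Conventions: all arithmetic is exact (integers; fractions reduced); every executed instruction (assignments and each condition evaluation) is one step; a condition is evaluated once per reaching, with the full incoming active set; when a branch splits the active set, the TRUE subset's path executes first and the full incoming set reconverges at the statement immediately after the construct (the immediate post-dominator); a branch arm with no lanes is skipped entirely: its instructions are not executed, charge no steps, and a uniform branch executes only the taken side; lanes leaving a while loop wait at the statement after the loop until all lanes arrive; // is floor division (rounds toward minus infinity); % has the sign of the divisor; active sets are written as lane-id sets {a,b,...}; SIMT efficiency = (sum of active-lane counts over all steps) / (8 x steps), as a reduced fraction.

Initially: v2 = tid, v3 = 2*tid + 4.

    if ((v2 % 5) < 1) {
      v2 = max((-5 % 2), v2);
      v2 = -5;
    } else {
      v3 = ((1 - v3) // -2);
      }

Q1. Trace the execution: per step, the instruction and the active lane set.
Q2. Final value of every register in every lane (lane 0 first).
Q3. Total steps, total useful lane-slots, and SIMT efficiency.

step 0: eval ((v2 % 5) < 1)          {0,1,2,3,4,5,6,7}
step 1: v2 <- max((-5 % 2), v2)      {0,5}
step 2: v2 <- -5                     {0,5}
step 3: v3 <- ((1 - v3) // -2)       {1,2,3,4,6,7}

Answer: 4 steps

v2: -5,1,2,3,4,-5,6,7
v3: 4,2,3,4,5,14,7,8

steps = 4; useful = 18; efficiency = 18/32 = 9/16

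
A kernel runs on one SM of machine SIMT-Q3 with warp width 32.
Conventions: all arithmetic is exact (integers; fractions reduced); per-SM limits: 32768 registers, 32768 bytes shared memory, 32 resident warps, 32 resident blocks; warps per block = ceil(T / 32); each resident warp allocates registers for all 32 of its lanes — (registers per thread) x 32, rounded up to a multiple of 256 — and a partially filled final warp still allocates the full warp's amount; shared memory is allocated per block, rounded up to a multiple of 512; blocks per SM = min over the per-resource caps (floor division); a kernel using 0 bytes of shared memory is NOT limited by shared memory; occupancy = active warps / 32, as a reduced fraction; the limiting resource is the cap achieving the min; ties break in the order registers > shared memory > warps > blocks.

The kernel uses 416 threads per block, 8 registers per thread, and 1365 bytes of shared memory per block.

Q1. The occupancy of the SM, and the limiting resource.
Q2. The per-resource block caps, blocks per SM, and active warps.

Answer: occupancy 13/16, limited by warps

registers: 9 blocks
shared memory: 21 blocks
warps: 2 blocks
blocks: 32 blocks

Answer: 2 blocks, 26 active warps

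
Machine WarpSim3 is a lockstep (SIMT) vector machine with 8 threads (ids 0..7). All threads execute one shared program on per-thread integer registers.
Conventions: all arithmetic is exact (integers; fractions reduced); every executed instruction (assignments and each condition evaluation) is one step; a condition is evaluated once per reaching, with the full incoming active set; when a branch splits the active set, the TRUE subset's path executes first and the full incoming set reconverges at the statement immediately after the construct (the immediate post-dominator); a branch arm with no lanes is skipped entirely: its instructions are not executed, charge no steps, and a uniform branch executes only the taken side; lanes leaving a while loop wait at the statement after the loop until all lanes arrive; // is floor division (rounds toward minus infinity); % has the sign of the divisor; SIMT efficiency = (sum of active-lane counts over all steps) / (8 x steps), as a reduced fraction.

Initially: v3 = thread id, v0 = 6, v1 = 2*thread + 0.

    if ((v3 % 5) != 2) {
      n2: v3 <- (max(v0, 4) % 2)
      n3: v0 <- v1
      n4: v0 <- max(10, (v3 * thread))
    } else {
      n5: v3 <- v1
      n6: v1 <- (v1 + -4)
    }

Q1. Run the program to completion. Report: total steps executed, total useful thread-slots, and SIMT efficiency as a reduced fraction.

Answer: 6 steps, 30 useful, 5/8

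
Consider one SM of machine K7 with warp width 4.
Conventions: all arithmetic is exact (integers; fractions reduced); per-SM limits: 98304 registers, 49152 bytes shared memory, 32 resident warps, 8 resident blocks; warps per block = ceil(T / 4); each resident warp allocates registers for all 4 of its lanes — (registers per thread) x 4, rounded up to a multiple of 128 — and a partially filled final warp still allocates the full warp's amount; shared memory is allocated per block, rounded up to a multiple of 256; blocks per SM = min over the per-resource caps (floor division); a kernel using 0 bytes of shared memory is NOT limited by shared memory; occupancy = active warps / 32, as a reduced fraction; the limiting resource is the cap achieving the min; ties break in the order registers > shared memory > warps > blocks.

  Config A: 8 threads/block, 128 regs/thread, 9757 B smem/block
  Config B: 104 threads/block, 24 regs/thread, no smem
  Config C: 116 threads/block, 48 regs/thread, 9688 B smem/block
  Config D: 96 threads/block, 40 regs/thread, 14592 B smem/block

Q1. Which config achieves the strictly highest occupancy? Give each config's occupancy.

occupancies: A 1/4, B 13/16, C 29/32, D 3/4

Answer: C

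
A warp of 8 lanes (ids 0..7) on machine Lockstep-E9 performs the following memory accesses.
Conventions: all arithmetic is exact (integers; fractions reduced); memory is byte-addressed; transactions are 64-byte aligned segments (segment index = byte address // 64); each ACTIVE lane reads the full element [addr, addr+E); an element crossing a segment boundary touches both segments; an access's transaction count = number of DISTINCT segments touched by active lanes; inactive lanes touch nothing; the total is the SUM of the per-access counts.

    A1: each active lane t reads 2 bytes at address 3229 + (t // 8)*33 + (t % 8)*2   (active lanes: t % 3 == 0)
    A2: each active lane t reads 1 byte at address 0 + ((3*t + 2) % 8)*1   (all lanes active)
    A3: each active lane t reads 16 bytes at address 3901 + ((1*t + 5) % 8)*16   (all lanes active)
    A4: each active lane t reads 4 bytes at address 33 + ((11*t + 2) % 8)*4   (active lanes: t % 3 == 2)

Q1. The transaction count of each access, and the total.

A1: 1 transaction
A2: 1 transaction
A3: 3 transactions
A4: 1 transaction

Answer: 1,1,3,1; total 6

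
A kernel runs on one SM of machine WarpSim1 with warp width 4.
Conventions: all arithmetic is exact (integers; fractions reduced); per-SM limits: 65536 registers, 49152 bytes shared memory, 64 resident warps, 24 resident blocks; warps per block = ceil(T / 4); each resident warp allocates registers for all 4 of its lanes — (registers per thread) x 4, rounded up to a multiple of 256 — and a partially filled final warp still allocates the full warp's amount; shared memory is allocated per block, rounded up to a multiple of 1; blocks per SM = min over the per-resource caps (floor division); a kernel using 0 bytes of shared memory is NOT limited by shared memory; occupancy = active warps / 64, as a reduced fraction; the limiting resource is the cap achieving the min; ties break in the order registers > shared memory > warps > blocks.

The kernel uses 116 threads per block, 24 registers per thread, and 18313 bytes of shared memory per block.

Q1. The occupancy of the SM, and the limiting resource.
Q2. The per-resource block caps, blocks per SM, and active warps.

Answer: occupancy 29/32, limited by shared memory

registers: 8 blocks
shared memory: 2 blocks
warps: 2 blocks
blocks: 24 blocks

Answer: 2 blocks, 58 active warps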